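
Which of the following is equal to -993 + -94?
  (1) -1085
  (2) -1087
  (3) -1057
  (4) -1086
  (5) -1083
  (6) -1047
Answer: 2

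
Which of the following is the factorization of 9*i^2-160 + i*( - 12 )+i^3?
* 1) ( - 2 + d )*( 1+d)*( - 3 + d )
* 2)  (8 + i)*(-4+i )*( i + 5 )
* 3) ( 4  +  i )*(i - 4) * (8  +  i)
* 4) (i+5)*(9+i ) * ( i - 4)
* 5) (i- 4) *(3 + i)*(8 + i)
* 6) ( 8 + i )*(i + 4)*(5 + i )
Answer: 2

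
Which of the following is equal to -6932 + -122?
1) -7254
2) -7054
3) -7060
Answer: 2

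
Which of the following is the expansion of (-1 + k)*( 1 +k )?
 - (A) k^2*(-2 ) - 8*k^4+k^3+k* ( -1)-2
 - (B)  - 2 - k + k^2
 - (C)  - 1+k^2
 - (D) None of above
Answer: C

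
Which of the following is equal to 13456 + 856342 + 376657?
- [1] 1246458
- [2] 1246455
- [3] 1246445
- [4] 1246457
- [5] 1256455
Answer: 2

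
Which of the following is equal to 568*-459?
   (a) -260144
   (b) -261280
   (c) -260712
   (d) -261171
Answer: c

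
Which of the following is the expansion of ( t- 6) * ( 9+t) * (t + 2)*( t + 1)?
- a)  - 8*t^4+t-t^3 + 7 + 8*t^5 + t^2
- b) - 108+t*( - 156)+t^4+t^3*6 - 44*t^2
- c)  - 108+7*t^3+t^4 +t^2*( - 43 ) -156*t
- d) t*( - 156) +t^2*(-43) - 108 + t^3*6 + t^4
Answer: d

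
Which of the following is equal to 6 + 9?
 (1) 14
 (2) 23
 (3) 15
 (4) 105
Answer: 3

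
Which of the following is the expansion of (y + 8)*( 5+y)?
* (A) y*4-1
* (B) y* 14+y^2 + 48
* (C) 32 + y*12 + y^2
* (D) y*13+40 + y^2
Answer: D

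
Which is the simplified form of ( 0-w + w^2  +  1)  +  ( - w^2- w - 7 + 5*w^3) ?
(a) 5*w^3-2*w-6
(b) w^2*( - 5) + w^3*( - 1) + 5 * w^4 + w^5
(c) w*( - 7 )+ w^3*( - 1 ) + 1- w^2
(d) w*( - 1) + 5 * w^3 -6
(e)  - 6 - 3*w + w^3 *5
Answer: a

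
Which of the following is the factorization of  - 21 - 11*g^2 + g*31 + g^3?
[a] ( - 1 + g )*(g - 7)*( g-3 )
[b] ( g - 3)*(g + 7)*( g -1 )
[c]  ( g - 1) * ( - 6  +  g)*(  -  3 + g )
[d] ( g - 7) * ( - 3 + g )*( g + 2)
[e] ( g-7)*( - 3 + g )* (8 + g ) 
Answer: a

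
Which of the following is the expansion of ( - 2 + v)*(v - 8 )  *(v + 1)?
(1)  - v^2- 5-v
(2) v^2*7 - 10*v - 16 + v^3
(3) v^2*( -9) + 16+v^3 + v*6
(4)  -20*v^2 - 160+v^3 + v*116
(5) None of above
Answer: 3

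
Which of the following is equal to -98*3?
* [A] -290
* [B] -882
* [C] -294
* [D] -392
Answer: C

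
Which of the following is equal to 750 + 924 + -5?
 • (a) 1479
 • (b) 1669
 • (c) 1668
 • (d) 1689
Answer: b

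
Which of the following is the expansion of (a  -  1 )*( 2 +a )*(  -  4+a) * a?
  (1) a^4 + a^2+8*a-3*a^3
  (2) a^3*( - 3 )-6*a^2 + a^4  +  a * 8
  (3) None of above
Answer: 2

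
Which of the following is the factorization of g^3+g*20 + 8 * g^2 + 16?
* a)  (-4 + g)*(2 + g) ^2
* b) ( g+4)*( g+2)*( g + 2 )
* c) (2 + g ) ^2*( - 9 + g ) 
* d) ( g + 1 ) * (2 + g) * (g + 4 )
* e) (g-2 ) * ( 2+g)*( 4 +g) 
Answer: b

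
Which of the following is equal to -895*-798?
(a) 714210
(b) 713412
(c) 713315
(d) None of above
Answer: a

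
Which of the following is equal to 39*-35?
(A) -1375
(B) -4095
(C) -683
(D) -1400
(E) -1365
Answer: E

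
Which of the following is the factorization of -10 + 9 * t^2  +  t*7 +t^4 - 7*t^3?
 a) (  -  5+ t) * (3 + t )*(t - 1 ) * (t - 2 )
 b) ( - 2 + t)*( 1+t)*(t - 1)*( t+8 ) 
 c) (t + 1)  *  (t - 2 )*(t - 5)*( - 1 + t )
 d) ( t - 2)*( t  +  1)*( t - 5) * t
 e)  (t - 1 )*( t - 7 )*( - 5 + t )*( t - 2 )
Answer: c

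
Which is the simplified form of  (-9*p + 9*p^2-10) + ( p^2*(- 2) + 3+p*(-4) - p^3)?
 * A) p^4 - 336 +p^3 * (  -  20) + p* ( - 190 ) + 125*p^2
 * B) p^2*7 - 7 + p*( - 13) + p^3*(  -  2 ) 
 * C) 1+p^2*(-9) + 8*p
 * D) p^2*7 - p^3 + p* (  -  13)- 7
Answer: D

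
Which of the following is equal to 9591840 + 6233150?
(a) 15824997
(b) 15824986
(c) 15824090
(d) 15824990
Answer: d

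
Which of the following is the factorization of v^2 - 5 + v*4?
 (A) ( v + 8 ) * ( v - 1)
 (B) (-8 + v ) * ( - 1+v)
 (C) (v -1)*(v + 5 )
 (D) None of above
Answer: C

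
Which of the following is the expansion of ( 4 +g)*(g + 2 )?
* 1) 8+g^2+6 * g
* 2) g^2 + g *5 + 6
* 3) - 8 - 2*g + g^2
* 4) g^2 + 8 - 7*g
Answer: 1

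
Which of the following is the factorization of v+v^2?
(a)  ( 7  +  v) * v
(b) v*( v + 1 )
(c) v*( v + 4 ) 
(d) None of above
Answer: b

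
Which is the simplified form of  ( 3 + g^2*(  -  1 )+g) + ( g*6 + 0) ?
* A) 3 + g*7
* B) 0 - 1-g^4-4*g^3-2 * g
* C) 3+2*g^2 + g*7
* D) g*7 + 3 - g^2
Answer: D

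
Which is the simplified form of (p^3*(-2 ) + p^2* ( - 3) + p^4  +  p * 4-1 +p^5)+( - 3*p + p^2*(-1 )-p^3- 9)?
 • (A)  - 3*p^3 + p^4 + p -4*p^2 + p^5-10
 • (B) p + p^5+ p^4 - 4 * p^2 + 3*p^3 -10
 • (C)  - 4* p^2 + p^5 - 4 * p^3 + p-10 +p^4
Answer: A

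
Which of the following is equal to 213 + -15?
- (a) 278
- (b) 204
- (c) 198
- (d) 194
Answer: c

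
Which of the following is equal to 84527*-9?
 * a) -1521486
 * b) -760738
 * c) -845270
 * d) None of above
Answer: d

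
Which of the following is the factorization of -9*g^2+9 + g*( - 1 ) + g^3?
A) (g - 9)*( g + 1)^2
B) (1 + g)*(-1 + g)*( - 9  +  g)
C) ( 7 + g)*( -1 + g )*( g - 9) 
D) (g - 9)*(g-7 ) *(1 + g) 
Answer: B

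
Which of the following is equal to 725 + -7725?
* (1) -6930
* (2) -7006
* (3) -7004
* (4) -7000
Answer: 4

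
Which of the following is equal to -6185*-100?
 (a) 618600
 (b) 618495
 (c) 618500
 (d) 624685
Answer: c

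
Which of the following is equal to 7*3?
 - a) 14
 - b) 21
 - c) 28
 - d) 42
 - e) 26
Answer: b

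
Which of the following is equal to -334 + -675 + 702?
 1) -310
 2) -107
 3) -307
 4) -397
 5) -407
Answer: 3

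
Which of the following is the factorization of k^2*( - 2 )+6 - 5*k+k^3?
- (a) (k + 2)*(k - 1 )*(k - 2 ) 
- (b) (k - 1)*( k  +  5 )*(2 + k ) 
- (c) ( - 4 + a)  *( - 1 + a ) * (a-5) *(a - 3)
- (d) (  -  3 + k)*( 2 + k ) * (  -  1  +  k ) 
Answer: d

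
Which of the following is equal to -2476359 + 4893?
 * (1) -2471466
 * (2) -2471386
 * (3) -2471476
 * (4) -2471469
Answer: 1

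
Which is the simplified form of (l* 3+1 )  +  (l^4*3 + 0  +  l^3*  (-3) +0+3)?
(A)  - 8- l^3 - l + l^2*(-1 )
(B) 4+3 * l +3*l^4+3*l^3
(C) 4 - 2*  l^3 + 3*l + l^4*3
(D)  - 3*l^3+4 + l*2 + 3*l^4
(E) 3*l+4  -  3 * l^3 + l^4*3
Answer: E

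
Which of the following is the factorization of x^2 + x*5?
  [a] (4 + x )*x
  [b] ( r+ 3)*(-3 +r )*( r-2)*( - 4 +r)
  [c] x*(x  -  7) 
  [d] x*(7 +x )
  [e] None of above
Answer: e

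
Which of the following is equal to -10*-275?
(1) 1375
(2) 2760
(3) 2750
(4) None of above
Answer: 3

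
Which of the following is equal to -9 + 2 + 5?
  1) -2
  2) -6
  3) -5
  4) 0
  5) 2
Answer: 1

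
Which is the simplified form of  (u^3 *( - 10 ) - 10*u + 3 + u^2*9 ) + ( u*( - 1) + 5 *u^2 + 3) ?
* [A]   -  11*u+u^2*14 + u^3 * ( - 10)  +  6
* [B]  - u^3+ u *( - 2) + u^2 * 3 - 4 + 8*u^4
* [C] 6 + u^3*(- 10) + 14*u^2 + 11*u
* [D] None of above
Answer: A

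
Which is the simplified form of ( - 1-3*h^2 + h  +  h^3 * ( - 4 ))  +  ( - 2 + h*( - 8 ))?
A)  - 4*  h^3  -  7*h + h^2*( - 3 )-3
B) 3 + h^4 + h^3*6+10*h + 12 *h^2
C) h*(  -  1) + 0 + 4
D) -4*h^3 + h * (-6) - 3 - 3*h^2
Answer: A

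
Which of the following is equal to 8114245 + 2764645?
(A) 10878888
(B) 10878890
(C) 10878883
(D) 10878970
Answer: B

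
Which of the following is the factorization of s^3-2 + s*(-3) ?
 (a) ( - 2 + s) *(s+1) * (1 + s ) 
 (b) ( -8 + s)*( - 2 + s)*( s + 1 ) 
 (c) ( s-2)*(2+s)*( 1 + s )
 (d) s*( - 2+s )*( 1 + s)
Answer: a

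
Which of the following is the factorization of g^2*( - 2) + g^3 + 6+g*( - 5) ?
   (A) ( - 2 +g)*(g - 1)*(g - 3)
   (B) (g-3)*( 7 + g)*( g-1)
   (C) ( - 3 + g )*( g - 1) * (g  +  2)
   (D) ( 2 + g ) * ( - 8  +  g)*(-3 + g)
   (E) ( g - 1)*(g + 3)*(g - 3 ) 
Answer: C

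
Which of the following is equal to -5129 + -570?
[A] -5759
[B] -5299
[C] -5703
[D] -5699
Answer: D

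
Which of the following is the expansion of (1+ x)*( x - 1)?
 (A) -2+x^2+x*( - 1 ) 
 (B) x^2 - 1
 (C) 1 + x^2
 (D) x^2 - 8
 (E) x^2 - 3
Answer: B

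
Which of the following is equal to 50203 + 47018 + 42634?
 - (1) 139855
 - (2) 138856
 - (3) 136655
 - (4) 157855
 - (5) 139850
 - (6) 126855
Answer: 1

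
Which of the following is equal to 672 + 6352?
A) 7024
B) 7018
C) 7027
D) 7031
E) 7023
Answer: A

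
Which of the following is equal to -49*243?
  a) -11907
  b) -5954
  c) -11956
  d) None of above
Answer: a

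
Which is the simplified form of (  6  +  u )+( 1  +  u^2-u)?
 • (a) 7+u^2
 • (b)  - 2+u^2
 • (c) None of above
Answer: a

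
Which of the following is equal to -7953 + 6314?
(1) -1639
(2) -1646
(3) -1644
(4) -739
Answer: 1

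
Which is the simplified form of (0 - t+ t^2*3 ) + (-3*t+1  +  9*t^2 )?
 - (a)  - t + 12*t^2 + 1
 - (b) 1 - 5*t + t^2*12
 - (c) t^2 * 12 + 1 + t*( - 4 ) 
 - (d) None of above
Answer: c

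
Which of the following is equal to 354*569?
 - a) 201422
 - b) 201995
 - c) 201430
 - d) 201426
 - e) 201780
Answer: d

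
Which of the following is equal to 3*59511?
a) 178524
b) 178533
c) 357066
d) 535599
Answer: b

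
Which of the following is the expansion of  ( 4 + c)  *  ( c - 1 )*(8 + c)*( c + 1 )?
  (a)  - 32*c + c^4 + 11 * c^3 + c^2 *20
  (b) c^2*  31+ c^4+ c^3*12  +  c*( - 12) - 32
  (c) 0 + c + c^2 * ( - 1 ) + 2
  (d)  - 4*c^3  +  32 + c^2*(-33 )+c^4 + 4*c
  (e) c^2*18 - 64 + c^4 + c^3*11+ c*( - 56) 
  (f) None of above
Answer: b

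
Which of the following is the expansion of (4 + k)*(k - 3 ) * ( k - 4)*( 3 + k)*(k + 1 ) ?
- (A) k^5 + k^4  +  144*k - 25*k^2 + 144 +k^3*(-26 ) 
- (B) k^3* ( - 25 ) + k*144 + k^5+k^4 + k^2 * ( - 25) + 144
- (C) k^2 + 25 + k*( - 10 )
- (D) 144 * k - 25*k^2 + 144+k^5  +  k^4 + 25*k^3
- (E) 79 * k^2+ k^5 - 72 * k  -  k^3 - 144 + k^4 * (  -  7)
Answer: B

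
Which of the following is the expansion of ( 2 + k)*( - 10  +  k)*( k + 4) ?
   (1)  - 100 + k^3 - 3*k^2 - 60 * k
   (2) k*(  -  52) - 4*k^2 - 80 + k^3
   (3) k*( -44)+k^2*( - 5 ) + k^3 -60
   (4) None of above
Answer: 2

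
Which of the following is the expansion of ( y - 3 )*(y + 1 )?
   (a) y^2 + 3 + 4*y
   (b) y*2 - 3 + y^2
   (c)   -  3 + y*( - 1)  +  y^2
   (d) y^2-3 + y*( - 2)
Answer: d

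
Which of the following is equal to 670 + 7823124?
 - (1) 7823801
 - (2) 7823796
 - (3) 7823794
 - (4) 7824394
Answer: 3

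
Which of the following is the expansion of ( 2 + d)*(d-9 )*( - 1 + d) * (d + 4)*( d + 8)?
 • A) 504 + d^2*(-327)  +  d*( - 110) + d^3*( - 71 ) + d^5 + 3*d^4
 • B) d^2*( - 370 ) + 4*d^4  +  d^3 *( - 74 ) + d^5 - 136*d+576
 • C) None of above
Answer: C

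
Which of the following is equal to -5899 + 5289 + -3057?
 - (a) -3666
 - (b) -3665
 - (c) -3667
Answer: c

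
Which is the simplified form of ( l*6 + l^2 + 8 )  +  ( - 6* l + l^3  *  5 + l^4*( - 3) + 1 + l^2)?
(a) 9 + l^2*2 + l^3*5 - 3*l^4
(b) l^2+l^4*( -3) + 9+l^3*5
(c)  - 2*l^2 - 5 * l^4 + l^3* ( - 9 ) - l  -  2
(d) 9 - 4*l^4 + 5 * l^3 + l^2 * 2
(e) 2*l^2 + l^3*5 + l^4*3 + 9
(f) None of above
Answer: a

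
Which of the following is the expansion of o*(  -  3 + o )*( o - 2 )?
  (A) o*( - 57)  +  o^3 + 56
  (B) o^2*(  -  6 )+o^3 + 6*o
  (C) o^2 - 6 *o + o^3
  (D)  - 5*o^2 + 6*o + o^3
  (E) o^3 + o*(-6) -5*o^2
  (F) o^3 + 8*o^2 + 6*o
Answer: D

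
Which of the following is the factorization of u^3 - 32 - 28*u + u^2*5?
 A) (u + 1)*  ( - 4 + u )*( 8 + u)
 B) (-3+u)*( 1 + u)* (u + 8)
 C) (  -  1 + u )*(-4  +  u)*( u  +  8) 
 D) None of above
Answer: A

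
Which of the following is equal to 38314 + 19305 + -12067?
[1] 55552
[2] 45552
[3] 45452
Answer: 2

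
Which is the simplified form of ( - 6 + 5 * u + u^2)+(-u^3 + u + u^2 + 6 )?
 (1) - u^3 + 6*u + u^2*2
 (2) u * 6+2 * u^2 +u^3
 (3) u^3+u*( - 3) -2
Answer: 1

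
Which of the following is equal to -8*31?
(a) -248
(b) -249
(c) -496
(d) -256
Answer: a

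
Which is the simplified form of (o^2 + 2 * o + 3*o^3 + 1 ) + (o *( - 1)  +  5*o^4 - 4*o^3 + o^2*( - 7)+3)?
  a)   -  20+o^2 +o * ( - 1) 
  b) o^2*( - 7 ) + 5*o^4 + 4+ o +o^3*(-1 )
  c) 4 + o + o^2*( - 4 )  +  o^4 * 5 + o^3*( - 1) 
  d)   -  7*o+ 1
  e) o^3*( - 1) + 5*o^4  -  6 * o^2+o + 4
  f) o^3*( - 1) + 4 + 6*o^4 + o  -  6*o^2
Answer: e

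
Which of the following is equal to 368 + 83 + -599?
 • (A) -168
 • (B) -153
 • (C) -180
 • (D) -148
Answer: D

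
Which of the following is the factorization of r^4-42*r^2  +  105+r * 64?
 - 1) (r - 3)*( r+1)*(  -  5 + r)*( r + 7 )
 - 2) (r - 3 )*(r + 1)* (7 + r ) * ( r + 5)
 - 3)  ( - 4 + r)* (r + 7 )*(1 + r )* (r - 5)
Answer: 1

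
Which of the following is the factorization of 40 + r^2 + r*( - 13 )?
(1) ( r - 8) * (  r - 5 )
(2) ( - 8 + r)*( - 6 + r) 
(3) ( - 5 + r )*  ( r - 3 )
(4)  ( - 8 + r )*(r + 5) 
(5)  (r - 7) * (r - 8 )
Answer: 1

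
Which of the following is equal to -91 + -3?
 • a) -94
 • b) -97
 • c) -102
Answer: a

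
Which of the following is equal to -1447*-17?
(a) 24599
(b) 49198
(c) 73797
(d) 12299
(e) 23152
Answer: a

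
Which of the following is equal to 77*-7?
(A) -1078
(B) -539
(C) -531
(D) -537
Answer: B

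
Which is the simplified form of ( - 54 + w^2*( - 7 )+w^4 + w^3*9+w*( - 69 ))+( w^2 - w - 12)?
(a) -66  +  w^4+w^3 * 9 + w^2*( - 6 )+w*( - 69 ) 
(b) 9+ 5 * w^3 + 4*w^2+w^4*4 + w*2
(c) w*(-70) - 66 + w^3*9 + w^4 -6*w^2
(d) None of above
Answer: c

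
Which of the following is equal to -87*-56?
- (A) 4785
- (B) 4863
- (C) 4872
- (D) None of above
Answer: C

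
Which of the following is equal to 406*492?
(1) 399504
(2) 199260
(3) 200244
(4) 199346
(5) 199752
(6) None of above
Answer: 5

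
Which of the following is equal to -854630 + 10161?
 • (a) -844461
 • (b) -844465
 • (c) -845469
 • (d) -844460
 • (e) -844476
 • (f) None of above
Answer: f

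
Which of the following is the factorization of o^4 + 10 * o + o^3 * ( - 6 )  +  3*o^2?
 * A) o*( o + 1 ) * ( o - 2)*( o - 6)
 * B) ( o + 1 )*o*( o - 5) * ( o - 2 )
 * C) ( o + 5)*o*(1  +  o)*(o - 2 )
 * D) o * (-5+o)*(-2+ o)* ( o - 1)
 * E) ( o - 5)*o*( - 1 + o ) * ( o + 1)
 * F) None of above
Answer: B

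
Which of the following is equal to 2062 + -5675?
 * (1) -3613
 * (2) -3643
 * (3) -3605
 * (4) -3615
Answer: 1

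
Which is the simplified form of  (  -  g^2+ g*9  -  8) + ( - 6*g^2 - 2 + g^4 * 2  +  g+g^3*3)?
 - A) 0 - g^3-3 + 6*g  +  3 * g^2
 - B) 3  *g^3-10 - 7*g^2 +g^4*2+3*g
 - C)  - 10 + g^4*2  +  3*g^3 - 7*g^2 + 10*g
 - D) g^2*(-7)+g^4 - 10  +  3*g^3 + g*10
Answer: C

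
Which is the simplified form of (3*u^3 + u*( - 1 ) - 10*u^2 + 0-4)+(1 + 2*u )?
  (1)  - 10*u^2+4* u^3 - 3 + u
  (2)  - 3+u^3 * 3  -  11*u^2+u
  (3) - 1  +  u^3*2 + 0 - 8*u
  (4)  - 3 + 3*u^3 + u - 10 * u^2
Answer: 4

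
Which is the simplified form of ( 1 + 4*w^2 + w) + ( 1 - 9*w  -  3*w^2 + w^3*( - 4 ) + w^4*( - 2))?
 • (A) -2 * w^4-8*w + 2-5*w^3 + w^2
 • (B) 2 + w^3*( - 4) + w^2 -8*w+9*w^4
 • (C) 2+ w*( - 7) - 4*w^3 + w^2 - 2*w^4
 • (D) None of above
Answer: D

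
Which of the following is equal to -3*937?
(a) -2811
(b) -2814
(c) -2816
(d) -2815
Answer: a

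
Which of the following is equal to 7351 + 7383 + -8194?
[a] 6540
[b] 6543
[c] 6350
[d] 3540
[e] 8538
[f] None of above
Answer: a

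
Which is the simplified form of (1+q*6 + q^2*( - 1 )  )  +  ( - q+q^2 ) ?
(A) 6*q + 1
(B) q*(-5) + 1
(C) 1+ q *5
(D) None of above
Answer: C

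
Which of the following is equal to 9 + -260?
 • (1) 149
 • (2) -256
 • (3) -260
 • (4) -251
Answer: 4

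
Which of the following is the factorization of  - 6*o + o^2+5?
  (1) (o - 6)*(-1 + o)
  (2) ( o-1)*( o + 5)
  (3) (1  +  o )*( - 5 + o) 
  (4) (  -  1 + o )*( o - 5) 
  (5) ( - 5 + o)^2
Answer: 4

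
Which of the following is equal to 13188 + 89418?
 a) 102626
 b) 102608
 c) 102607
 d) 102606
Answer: d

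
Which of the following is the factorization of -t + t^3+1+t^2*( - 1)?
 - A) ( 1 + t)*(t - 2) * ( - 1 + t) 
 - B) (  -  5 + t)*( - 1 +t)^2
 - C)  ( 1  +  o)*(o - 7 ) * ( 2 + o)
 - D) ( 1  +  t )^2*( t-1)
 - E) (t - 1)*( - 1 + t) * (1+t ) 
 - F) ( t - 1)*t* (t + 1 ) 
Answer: E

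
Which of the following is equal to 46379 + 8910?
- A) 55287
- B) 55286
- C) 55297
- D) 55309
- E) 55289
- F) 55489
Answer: E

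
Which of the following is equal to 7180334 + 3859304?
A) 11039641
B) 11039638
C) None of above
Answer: B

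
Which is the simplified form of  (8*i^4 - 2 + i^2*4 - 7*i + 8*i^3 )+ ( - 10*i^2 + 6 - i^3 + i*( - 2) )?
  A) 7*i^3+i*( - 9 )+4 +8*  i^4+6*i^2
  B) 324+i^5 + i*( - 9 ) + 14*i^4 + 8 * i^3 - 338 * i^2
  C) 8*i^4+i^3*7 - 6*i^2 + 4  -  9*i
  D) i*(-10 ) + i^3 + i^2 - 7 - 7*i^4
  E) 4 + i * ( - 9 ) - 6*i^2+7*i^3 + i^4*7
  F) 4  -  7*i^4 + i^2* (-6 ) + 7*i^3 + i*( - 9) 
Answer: C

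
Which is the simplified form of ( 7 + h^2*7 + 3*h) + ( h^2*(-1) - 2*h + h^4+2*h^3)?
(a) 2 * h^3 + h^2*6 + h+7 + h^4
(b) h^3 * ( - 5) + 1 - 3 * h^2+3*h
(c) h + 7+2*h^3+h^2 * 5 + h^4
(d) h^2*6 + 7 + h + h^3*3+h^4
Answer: a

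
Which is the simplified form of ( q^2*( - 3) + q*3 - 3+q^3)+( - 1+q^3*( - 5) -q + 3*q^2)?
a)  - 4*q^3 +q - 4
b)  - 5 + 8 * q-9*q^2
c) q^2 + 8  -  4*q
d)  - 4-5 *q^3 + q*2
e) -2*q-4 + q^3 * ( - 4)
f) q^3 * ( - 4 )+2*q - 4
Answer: f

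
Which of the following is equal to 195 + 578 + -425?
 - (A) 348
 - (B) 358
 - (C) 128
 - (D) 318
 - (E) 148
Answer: A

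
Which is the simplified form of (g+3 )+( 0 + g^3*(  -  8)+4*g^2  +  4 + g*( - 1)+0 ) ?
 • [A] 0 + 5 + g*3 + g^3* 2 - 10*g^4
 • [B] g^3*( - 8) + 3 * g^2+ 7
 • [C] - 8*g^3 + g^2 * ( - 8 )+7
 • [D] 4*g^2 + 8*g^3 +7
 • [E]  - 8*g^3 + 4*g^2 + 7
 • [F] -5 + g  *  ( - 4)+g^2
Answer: E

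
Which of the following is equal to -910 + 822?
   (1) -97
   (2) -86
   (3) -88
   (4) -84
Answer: 3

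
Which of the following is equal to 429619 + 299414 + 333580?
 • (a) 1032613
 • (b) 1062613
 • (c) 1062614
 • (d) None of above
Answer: b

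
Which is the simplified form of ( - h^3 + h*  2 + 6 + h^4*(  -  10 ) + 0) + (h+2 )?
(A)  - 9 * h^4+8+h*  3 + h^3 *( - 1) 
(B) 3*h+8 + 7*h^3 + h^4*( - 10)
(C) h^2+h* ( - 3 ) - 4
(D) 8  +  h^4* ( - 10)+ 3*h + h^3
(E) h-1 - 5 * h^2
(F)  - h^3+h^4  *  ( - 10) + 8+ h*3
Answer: F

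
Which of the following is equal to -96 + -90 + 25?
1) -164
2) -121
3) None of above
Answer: 3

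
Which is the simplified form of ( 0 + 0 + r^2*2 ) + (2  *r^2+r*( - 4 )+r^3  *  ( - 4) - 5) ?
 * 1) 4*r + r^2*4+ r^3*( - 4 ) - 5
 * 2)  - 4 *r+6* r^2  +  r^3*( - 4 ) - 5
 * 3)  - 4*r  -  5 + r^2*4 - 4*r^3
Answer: 3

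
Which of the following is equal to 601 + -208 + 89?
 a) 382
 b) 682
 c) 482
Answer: c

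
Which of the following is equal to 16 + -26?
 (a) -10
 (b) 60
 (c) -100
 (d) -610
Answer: a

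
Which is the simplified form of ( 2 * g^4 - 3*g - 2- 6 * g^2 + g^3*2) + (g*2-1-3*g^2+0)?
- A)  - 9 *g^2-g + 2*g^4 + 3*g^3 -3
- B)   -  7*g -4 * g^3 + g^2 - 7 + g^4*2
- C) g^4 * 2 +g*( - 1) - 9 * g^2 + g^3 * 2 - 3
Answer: C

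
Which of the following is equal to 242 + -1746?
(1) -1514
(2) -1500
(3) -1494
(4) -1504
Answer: 4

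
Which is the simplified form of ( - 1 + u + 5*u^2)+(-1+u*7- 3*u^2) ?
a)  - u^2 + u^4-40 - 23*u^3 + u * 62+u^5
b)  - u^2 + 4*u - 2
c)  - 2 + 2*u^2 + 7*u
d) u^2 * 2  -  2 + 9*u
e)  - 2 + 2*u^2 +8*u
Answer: e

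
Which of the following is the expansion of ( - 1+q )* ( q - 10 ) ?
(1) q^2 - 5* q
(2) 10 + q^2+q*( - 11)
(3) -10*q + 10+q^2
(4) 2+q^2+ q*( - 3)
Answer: 2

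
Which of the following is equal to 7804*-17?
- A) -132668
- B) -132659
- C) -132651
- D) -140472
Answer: A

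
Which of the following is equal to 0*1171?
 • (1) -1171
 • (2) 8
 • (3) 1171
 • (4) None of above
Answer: 4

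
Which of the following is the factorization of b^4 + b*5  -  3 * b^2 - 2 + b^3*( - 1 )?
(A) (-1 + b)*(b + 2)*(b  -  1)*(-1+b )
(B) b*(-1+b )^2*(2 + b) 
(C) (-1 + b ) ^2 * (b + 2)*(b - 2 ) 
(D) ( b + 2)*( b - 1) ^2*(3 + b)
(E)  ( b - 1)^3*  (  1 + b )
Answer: A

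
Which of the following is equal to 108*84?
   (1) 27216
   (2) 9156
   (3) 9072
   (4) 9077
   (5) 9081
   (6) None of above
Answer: 3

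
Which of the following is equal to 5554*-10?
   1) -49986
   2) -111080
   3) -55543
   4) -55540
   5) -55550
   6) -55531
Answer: 4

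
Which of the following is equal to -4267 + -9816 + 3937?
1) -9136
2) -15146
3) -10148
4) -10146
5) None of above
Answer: 4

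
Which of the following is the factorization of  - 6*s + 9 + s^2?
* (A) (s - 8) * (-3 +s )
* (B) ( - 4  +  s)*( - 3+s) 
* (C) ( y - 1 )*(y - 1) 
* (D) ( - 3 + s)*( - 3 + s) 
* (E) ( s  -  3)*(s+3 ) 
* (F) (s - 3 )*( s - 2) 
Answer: D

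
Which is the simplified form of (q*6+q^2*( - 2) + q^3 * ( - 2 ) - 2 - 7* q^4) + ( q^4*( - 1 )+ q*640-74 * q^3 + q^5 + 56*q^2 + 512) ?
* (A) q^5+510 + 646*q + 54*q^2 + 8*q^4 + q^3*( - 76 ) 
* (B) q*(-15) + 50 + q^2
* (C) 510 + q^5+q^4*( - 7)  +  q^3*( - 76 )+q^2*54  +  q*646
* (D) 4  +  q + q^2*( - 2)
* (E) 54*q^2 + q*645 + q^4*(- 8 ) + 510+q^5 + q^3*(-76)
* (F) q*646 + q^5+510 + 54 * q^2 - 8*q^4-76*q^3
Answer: F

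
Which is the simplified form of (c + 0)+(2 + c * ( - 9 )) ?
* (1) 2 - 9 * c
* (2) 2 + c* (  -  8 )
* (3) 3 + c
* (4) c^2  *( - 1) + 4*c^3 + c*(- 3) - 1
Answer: 2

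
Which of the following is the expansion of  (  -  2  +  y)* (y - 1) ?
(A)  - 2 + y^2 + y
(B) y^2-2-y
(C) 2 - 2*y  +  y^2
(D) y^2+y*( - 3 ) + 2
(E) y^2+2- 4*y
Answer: D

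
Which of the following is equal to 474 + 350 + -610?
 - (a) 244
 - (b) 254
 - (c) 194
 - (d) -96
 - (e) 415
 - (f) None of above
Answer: f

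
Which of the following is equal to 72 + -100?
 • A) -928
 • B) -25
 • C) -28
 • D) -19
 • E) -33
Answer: C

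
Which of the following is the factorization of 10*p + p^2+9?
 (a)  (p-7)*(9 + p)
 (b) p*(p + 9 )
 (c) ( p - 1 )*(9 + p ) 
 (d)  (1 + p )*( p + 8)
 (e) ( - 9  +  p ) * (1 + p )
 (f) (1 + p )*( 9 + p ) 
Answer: f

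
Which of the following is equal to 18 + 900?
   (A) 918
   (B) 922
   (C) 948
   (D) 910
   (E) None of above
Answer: A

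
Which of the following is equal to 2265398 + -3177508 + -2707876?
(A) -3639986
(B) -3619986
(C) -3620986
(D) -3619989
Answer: B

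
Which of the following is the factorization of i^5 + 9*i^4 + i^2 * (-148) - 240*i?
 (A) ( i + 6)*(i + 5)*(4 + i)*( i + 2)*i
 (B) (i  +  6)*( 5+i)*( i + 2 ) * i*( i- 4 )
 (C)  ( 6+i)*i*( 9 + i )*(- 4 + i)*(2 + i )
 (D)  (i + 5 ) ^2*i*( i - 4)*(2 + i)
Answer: B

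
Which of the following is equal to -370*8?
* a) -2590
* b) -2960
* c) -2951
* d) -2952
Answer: b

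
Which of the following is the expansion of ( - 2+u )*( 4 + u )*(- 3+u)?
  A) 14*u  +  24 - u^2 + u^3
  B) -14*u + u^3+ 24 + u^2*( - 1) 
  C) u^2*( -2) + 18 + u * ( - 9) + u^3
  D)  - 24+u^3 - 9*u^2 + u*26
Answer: B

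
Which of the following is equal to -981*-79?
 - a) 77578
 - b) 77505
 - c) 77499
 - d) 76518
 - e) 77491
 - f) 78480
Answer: c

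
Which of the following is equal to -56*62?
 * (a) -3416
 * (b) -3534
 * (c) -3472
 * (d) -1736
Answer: c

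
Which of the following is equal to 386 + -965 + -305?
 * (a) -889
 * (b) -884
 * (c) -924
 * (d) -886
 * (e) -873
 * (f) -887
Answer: b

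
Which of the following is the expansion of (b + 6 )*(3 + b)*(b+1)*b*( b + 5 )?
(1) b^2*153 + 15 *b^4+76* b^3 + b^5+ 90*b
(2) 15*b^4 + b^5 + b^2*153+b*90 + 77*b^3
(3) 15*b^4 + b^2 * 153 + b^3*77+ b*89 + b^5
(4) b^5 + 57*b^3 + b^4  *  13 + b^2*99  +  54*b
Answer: 2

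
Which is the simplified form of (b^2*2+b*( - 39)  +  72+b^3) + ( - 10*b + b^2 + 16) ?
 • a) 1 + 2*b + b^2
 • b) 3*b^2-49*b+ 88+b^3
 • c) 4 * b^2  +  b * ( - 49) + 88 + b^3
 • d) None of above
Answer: b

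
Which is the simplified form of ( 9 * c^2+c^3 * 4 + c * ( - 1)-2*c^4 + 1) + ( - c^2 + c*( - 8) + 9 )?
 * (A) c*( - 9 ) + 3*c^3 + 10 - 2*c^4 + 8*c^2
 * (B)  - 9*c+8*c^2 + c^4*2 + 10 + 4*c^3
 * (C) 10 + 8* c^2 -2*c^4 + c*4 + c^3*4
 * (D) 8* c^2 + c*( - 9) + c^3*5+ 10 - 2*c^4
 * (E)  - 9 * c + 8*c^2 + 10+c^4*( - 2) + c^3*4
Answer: E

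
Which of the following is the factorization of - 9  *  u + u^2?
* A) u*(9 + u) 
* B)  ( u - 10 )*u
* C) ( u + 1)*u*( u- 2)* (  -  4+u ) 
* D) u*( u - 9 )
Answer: D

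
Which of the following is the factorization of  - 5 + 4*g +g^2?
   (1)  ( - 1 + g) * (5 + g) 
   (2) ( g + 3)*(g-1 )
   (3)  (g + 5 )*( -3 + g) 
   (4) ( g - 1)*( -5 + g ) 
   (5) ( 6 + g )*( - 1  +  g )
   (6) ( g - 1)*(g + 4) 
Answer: 1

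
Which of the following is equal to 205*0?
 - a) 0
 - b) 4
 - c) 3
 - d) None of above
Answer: a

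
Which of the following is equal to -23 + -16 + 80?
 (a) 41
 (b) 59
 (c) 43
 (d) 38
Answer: a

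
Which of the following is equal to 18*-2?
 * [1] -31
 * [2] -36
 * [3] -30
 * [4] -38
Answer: 2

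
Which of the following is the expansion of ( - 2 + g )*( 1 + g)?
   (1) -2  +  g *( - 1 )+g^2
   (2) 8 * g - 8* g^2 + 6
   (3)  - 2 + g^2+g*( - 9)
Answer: 1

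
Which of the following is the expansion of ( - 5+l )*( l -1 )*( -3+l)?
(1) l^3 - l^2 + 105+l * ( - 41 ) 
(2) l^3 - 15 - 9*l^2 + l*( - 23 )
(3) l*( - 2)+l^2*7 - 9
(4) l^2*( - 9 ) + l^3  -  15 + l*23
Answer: 4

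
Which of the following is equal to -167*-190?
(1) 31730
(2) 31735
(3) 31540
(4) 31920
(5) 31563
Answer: 1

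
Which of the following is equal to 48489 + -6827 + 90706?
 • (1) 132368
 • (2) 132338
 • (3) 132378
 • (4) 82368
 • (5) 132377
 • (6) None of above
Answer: 1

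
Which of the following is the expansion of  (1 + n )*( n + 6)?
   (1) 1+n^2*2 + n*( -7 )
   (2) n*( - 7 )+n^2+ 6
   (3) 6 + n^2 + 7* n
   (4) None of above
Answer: 3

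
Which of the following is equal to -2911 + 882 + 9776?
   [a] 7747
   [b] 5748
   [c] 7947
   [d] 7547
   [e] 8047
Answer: a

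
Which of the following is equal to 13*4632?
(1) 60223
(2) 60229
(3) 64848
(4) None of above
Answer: 4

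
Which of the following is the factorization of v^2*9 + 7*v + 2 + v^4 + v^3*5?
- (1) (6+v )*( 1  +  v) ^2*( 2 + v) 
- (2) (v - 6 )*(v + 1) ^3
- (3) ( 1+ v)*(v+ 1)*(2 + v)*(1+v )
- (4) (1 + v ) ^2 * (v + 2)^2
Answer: 3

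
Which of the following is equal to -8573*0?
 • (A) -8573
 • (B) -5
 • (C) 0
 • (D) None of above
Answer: C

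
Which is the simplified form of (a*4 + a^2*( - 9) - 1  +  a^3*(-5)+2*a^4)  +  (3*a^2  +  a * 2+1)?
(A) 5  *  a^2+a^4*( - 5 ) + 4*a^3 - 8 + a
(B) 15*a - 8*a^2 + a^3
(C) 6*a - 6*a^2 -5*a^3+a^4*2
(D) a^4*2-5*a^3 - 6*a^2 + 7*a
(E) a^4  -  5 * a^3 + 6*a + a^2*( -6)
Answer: C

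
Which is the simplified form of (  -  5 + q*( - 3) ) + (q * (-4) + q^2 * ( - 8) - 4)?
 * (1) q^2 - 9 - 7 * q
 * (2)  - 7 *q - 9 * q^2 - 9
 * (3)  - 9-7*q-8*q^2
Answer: 3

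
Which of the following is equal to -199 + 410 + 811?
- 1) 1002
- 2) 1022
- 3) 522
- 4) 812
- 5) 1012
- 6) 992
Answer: 2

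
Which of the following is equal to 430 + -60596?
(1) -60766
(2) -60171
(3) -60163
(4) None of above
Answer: 4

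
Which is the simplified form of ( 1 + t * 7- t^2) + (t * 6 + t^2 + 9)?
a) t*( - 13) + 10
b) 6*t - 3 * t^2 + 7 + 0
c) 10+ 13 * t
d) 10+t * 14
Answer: c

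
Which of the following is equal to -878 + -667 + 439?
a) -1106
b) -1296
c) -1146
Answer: a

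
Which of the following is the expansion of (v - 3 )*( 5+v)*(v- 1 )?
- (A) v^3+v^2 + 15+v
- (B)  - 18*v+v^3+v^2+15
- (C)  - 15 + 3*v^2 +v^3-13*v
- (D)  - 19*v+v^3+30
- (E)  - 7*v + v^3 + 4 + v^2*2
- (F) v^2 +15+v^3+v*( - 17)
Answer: F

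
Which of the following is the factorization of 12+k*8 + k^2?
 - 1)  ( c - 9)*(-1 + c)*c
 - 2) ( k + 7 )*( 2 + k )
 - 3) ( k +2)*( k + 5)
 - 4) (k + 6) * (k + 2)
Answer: 4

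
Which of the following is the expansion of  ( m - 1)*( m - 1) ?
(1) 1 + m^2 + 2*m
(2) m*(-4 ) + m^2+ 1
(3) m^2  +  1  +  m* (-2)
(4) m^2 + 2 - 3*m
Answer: 3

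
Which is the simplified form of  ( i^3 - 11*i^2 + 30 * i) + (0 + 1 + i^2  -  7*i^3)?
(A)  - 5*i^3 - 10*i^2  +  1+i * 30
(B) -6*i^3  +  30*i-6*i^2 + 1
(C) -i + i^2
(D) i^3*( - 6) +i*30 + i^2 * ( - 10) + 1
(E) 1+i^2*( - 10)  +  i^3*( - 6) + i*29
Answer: D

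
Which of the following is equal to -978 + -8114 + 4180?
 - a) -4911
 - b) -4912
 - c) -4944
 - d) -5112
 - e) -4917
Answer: b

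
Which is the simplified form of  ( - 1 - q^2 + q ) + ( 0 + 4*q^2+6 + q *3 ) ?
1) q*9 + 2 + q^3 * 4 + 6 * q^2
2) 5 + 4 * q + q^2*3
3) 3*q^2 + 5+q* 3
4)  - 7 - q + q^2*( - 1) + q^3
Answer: 2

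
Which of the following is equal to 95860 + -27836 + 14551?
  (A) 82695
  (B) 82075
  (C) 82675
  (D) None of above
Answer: D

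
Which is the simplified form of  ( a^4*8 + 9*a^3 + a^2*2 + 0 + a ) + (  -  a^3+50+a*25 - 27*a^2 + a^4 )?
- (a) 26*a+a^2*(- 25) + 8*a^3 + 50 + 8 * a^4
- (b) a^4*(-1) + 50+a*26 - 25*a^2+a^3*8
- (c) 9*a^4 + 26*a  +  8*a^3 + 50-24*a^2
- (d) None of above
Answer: d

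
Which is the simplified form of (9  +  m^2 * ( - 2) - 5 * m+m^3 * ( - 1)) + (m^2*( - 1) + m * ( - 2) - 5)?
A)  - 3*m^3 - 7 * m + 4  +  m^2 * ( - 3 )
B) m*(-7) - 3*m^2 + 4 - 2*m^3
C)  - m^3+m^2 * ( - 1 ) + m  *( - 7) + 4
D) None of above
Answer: D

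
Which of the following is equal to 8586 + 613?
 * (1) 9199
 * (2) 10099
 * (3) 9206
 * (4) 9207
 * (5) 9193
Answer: 1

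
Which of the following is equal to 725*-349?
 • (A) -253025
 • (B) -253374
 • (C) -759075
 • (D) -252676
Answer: A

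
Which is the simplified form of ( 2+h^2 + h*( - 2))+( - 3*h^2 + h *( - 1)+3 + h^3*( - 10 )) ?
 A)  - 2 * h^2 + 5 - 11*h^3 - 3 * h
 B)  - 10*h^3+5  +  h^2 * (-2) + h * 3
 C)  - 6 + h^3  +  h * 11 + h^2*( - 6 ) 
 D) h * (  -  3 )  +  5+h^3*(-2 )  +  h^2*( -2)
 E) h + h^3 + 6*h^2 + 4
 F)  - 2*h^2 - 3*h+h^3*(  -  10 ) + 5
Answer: F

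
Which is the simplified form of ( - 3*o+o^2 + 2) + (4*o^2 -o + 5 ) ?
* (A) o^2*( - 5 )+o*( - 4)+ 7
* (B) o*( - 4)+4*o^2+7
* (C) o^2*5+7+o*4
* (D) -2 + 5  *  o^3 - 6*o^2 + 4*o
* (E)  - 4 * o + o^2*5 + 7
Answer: E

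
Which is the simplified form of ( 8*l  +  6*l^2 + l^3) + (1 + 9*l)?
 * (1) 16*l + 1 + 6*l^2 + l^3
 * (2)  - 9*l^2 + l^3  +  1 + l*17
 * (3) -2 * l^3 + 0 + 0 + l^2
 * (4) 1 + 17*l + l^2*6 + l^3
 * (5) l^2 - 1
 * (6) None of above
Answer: 4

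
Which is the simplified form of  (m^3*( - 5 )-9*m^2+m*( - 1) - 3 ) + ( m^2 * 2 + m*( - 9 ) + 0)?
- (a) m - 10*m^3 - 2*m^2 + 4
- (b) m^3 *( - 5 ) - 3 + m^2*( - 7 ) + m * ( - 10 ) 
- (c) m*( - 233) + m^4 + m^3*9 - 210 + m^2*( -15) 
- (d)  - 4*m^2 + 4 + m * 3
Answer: b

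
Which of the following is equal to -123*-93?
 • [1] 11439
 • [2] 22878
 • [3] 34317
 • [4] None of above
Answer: 1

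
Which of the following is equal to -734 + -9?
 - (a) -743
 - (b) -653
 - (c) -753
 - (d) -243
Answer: a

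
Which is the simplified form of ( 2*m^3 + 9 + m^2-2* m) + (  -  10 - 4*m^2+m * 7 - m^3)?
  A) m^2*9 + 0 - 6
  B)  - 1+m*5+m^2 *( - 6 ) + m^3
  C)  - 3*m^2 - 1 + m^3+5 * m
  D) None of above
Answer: C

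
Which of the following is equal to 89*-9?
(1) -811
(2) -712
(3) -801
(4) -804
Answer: 3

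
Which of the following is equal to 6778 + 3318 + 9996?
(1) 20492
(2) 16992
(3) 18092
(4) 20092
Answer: 4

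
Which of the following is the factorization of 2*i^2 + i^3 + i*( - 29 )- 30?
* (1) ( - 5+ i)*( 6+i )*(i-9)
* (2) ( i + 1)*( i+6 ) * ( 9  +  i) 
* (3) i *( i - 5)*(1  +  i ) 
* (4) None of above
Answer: 4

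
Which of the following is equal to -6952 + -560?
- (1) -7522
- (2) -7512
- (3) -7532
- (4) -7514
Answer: 2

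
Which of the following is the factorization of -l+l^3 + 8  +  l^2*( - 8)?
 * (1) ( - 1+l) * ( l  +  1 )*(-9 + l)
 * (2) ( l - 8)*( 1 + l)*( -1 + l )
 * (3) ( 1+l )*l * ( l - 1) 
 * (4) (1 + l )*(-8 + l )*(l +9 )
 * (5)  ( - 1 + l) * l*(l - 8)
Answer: 2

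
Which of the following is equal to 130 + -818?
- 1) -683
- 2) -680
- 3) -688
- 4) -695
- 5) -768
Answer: 3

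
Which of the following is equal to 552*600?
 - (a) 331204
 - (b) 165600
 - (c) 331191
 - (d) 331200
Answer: d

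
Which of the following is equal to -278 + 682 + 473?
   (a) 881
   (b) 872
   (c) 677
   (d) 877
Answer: d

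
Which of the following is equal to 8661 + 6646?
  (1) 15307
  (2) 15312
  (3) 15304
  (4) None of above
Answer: 1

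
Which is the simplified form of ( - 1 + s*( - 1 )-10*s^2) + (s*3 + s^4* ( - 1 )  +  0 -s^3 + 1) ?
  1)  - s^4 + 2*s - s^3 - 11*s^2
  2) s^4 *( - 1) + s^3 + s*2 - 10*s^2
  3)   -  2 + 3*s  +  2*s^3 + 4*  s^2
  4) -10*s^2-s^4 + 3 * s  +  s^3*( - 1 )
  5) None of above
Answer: 5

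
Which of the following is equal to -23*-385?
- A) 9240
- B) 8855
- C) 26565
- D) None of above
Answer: B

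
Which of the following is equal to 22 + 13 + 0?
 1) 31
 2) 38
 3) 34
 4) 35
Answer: 4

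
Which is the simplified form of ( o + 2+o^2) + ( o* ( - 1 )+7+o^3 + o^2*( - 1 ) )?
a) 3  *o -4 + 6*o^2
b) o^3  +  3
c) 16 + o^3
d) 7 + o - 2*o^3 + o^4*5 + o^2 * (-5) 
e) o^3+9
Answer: e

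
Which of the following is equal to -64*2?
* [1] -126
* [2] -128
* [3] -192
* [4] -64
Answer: 2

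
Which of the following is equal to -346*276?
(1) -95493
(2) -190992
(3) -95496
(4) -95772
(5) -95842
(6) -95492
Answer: 3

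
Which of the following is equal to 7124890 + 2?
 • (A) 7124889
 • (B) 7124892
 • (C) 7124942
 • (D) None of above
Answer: B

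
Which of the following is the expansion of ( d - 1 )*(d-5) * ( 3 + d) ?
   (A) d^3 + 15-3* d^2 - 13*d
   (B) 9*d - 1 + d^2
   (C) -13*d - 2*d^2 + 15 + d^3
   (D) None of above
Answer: A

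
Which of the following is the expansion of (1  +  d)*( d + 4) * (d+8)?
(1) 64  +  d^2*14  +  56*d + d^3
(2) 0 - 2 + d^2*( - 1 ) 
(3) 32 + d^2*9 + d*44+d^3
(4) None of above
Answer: 4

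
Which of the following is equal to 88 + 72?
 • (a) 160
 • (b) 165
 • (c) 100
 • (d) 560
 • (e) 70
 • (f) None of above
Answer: a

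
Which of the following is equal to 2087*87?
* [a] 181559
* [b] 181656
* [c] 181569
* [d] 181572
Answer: c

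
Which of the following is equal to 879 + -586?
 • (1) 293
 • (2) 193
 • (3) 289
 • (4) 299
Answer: 1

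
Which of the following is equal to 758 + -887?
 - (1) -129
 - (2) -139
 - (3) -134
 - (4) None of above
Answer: 1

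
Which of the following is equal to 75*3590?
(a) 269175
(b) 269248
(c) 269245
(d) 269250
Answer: d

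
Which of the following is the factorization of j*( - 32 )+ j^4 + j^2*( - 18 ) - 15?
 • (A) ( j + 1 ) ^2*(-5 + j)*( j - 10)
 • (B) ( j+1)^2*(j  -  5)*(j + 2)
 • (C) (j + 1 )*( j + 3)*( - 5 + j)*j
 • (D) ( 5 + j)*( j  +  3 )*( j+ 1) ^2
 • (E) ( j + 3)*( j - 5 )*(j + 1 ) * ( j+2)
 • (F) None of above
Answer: F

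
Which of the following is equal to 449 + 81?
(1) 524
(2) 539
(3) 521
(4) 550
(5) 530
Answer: 5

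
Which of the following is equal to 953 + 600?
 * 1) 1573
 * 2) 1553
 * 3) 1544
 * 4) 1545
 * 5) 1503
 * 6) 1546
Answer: 2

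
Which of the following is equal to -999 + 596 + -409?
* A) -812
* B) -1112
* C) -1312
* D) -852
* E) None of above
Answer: A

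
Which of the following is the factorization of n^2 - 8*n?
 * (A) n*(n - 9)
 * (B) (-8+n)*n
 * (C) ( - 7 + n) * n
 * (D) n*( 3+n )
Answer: B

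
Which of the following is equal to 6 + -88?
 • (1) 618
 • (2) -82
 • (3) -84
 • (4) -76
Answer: 2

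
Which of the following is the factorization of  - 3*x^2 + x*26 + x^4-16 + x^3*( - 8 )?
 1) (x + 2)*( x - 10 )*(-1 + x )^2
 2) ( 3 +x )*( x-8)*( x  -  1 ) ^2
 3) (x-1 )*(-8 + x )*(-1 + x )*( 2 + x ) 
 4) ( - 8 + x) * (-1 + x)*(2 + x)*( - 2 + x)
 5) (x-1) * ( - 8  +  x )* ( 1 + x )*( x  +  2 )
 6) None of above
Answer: 3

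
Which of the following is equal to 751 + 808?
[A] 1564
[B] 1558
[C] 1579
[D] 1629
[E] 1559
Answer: E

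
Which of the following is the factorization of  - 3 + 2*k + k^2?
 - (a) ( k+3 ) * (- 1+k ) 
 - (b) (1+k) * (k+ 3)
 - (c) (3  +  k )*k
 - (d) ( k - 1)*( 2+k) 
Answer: a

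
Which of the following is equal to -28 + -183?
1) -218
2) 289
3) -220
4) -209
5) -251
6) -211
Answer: 6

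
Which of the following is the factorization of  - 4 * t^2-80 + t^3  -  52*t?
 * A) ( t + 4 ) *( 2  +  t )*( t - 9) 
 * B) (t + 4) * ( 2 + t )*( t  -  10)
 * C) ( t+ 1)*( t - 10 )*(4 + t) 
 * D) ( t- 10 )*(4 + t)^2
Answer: B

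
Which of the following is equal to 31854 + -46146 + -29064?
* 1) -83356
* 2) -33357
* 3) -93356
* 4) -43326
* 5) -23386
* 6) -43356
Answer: 6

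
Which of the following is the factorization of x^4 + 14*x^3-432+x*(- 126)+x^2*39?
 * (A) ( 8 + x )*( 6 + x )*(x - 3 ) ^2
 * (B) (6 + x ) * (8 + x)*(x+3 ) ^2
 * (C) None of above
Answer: C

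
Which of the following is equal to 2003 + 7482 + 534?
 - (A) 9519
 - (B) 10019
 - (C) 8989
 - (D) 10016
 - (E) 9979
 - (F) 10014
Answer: B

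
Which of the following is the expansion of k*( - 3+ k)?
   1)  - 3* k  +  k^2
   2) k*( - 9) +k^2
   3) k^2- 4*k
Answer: 1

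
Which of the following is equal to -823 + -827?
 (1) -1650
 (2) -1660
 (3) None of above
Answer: 1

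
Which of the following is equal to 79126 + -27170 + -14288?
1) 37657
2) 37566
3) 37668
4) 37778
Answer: 3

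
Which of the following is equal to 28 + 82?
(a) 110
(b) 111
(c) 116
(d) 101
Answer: a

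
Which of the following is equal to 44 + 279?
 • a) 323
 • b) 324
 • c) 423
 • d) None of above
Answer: a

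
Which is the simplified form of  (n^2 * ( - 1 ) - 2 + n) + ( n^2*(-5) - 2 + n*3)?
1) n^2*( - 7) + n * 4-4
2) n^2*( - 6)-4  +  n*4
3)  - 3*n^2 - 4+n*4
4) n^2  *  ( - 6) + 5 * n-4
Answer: 2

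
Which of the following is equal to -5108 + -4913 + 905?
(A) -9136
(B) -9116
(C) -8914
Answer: B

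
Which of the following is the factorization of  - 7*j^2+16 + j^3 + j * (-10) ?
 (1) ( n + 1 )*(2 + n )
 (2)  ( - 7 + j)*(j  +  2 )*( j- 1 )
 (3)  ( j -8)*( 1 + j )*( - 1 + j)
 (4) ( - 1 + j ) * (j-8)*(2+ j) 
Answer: 4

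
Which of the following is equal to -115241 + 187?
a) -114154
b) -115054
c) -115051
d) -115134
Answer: b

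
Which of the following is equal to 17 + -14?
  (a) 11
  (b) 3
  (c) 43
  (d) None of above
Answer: b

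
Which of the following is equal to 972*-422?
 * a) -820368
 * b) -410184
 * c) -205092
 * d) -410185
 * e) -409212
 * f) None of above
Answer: b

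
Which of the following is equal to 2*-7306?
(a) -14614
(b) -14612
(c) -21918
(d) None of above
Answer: b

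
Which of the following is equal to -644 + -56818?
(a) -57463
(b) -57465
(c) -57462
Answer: c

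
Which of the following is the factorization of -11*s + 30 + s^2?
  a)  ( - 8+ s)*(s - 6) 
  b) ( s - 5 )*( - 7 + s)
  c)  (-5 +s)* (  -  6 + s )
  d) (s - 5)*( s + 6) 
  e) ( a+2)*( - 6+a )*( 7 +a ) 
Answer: c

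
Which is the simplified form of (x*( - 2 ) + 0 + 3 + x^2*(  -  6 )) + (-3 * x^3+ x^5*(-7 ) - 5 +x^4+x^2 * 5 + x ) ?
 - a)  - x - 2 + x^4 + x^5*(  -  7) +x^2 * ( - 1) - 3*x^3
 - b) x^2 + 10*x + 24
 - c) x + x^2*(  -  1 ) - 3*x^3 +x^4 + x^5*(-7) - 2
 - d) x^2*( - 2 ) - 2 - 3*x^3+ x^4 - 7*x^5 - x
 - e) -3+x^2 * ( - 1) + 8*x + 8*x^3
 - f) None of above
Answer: a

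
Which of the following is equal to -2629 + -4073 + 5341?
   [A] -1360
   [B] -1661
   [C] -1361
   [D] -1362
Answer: C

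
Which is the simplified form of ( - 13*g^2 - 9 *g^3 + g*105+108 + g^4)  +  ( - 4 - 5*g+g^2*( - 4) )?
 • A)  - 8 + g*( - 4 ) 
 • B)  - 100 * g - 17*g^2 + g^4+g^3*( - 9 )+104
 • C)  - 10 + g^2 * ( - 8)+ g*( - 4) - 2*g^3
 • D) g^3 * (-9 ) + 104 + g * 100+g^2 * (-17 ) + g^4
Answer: D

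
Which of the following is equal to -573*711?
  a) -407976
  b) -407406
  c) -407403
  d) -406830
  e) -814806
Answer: c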